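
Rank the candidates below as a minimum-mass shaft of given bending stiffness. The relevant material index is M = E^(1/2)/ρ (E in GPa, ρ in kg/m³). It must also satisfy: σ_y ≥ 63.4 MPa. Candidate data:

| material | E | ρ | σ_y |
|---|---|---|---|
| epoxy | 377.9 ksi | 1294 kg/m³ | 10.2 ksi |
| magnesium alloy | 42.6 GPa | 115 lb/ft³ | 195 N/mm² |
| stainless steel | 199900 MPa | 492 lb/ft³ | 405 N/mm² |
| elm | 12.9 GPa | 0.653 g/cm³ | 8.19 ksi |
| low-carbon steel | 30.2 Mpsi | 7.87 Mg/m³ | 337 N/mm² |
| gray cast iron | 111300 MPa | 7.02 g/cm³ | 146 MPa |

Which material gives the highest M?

magnesium alloy

Screen on constraints: σ_y ≥ 63.4 MPa. Survivors: epoxy, magnesium alloy, stainless steel, low-carbon steel, gray cast iron.
Putting every candidate on a common basis:
  epoxy: E = 2.606 GPa, ρ = 1294 kg/m³
  magnesium alloy: E = 42.60 GPa, ρ = 1842 kg/m³
  stainless steel: E = 199.9 GPa, ρ = 7881 kg/m³
  low-carbon steel: E = 208.2 GPa, ρ = 7870 kg/m³
  gray cast iron: E = 111.3 GPa, ρ = 7020 kg/m³
  magnesium alloy: M = 3.54×10⁻³
  low-carbon steel: M = 1.83×10⁻³
  stainless steel: M = 1.79×10⁻³
  gray cast iron: M = 1.50×10⁻³
  epoxy: M = 1.25×10⁻³
The maximum is for magnesium alloy.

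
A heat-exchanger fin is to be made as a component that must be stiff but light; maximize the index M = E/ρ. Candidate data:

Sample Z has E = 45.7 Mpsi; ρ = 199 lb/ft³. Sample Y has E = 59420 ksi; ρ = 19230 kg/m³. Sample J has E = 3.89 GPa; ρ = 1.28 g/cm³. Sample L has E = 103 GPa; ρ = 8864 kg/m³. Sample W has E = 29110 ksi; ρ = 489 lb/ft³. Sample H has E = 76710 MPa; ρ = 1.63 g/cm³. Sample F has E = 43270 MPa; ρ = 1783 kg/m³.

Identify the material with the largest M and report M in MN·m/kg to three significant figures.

Putting every candidate on a common basis:
  sample Z: E = 315.1 GPa, ρ = 3188 kg/m³
  sample Y: E = 409.7 GPa, ρ = 19230 kg/m³
  sample J: E = 3.890 GPa, ρ = 1280 kg/m³
  sample L: E = 103.0 GPa, ρ = 8864 kg/m³
  sample W: E = 200.7 GPa, ρ = 7833 kg/m³
  sample H: E = 76.71 GPa, ρ = 1630 kg/m³
  sample F: E = 43.27 GPa, ρ = 1783 kg/m³
  sample Z: M = 98.8 MN·m/kg
  sample H: M = 47.1 MN·m/kg
  sample W: M = 25.6 MN·m/kg
  sample F: M = 24.3 MN·m/kg
  sample Y: M = 21.3 MN·m/kg
  sample L: M = 11.6 MN·m/kg
  sample J: M = 3.04 MN·m/kg
The maximum is for sample Z.

sample Z, M = 98.8 MN·m/kg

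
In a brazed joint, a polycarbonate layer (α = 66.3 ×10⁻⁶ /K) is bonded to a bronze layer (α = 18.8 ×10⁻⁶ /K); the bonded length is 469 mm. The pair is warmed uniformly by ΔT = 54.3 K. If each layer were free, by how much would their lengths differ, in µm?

1210 µm

Δα = |66.3 − 18.8|×10⁻⁶/K = 47.5×10⁻⁶/K.
ΔL_mismatch = Δα·L·ΔT = 47.5×10⁻⁶ × 469.0 mm × 54.3 K = 1210 µm.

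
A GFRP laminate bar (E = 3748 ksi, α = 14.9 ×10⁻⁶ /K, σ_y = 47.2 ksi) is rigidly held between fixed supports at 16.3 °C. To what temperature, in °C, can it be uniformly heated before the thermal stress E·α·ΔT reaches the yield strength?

861 °C

E = 3748 ksi = 25.84 GPa.
σ_y = 47.2 ksi = 325.4 MPa.
E·α·ΔT = 325.4 MPa ⇒ ΔT = 325.4 / (25.84×10³ × 14.9×10⁻⁶) = 845.2 K.
T = 16.3 + 845.2 = 861.5 °C.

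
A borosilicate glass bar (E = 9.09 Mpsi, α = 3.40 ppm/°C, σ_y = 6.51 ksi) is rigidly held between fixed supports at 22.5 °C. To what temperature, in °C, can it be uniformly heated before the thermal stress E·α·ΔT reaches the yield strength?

E = 9.09 Mpsi = 62.67 GPa.
σ_y = 6.51 ksi = 44.88 MPa.
E·α·ΔT = 44.88 MPa ⇒ ΔT = 44.88 / (62.67×10³ × 3.40×10⁻⁶) = 210.6 K.
T = 22.5 + 210.6 = 233.1 °C.

233 °C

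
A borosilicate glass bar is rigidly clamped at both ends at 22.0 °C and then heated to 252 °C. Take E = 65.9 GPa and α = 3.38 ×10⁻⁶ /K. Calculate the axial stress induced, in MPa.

51.2 MPa

ΔT = 230.0 K. Constrained thermal stress σ = E·α·ΔT = 65.90×10³ MPa × 3.38×10⁻⁶ × 230.0 = 51.2 MPa (compressive).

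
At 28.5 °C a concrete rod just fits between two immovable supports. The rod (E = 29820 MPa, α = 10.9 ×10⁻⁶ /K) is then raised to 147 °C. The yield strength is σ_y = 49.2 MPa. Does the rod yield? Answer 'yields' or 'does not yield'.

E = 29820 MPa = 29.82 GPa.
ΔT = 118.5 K. Constrained thermal stress σ = E·α·ΔT = 29.82×10³ MPa × 10.9×10⁻⁶ × 118.5 = 38.5 MPa (compressive).
Compare to σ_y = 49.2 MPa: σ < σ_y, so it does not yield.

does not yield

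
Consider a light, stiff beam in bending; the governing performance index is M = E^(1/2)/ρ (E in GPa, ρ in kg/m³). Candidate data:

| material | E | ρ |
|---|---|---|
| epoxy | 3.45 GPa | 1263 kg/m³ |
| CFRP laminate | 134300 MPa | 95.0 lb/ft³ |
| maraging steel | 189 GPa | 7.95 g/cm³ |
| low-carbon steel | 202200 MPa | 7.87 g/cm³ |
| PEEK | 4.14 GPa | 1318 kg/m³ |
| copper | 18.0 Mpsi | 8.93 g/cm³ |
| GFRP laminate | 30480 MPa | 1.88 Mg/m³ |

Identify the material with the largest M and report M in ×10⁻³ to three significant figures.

After converting to SI:
  epoxy: E = 3.450 GPa, ρ = 1263 kg/m³
  CFRP laminate: E = 134.3 GPa, ρ = 1522 kg/m³
  maraging steel: E = 189.0 GPa, ρ = 7950 kg/m³
  low-carbon steel: E = 202.2 GPa, ρ = 7870 kg/m³
  PEEK: E = 4.140 GPa, ρ = 1318 kg/m³
  copper: E = 124.1 GPa, ρ = 8930 kg/m³
  GFRP laminate: E = 30.48 GPa, ρ = 1880 kg/m³
  CFRP laminate: M = 7.62×10⁻³
  GFRP laminate: M = 2.94×10⁻³
  low-carbon steel: M = 1.81×10⁻³
  maraging steel: M = 1.73×10⁻³
  PEEK: M = 1.54×10⁻³
  epoxy: M = 1.47×10⁻³
  copper: M = 1.25×10⁻³
Highest index: CFRP laminate.

CFRP laminate, M = 7.62×10⁻³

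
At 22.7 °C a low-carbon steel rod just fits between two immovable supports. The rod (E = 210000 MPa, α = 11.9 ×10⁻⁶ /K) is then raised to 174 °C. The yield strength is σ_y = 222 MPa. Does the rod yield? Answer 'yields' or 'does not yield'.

yields

E = 210000 MPa = 210.0 GPa.
ΔT = 151.3 K. Constrained thermal stress σ = E·α·ΔT = 210.0×10³ MPa × 11.9×10⁻⁶ × 151.3 = 378 MPa (compressive).
Compare to σ_y = 222 MPa: σ ≥ σ_y, so it yields.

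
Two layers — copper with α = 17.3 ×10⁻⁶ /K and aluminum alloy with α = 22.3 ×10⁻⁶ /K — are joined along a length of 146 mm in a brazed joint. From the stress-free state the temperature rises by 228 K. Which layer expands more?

α(copper) = 17.3×10⁻⁶/K vs α(aluminum alloy) = 22.3×10⁻⁶/K.
Higher α expands more for the same ΔT: aluminum alloy.

aluminum alloy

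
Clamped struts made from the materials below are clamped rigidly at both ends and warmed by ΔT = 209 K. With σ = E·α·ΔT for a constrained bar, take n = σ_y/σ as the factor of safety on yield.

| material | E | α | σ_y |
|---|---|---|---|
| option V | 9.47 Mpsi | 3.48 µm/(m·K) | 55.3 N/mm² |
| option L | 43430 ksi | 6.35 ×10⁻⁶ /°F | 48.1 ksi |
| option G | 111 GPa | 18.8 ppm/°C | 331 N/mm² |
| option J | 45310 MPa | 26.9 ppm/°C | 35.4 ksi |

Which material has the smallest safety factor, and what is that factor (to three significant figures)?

option L, n = 0.464

Converting E to GPa, α to ×10⁻⁶/K, σ_y to MPa, then σ and n for each:
  option V: E = 65.29, α = 3.48, σ_y = 55.30 → σ = 47.5 MPa, n = 1.16
  option L: E = 299.4, α = 11.4, σ_y = 331.6 → σ = 715 MPa, n = 0.464
  option G: E = 111.0, α = 18.8, σ_y = 331.0 → σ = 436 MPa, n = 0.759
  option J: E = 45.31, α = 26.9, σ_y = 244.1 → σ = 255 MPa, n = 0.958
Smallest n: option L with n = 0.464.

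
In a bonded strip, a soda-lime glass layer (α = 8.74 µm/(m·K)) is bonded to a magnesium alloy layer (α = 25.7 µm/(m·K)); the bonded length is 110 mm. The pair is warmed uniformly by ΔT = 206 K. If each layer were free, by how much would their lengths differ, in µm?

384 µm

Δα = |8.74 − 25.7|×10⁻⁶/K = 17.0×10⁻⁶/K.
ΔL_mismatch = Δα·L·ΔT = 17.0×10⁻⁶ × 110.0 mm × 206.0 K = 384 µm.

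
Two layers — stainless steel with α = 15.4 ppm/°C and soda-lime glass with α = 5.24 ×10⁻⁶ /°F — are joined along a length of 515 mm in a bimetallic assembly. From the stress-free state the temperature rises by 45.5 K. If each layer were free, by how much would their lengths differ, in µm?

140 µm

soda-lime glass: α = 5.24×10⁻⁶/°F × 9/5 = 9.43×10⁻⁶/K.
Δα = |15.4 − 9.43|×10⁻⁶/K = 5.97×10⁻⁶/K.
ΔL_mismatch = Δα·L·ΔT = 5.97×10⁻⁶ × 515.0 mm × 45.5 K = 140 µm.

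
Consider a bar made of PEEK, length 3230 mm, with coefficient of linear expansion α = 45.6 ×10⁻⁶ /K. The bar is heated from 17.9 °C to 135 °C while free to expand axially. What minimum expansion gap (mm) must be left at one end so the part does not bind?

17.2 mm

ΔT = 135 − 17.9 = 117.1 K.
ΔL = α·L₀·ΔT = 45.6×10⁻⁶ × 3230 mm × 117.1 K = 17.2 mm.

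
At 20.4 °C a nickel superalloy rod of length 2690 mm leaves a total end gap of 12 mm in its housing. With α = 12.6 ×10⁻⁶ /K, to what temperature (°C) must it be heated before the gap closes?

α·L₀·ΔT = 12.0 mm ⇒ ΔT = 12.0 / (12.6×10⁻⁶ × 2690.0) = 354.0 K.
T = 20.4 + 354.0 = 374.4 °C.

374 °C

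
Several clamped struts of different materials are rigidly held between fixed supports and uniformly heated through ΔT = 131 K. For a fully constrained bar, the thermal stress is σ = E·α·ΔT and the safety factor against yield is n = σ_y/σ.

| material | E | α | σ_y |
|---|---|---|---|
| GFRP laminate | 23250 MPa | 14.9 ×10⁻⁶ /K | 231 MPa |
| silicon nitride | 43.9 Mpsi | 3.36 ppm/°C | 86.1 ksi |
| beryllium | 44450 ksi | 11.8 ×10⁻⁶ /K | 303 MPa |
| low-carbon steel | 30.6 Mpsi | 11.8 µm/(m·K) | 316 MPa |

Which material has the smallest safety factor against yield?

With everything in SI (GPa, ×10⁻⁶/K, MPa):
  GFRP laminate: E = 23.25, α = 14.9, σ_y = 231.0 → σ = 45.4 MPa, n = 5.09
  silicon nitride: E = 302.7, α = 3.36, σ_y = 593.6 → σ = 133 MPa, n = 4.46
  beryllium: E = 306.5, α = 11.8, σ_y = 303.0 → σ = 474 MPa, n = 0.640
  low-carbon steel: E = 211.0, α = 11.8, σ_y = 316.0 → σ = 326 MPa, n = 0.969
The minimum is beryllium at n = 0.640.

beryllium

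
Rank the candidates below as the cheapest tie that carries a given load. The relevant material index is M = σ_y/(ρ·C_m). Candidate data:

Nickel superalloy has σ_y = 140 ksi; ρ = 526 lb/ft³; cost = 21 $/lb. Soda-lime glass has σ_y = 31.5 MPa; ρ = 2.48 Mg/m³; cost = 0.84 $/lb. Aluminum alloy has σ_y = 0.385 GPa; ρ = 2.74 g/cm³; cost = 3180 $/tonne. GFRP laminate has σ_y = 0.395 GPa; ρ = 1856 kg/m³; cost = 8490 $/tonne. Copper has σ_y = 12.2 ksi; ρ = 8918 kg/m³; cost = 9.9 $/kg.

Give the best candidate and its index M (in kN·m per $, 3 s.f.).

aluminum alloy, M = 44.2 kN·m per $

After converting to SI:
  nickel superalloy: σ_y = 965.3 MPa, ρ = 8426 kg/m³, cost = 46.30 $/kg
  soda-lime glass: σ_y = 31.50 MPa, ρ = 2480 kg/m³, cost = 1.852 $/kg
  aluminum alloy: σ_y = 385.0 MPa, ρ = 2740 kg/m³, cost = 3.180 $/kg
  GFRP laminate: σ_y = 395.0 MPa, ρ = 1856 kg/m³, cost = 8.490 $/kg
  copper: σ_y = 84.12 MPa, ρ = 8918 kg/m³, cost = 9.900 $/kg
  aluminum alloy: M = 44.2 kN·m per $
  GFRP laminate: M = 25.1 kN·m per $
  soda-lime glass: M = 6.86 kN·m per $
  nickel superalloy: M = 2.47 kN·m per $
  copper: M = 0.953 kN·m per $
Aluminum alloy ranks first.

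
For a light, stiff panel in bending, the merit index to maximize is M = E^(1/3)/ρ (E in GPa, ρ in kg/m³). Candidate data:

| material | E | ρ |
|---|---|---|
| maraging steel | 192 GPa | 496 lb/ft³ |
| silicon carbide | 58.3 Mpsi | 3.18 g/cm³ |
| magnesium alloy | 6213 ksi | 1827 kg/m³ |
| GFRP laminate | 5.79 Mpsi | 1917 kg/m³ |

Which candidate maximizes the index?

Normalizing units and computing the index:
  maraging steel: E = 192.0 GPa, ρ = 7945 kg/m³
  silicon carbide: E = 402.0 GPa, ρ = 3180 kg/m³
  magnesium alloy: E = 42.84 GPa, ρ = 1827 kg/m³
  GFRP laminate: E = 39.92 GPa, ρ = 1917 kg/m³
  silicon carbide: M = 2.32×10⁻³
  magnesium alloy: M = 1.92×10⁻³
  GFRP laminate: M = 1.78×10⁻³
  maraging steel: M = 0.726×10⁻³
Highest index: silicon carbide.

silicon carbide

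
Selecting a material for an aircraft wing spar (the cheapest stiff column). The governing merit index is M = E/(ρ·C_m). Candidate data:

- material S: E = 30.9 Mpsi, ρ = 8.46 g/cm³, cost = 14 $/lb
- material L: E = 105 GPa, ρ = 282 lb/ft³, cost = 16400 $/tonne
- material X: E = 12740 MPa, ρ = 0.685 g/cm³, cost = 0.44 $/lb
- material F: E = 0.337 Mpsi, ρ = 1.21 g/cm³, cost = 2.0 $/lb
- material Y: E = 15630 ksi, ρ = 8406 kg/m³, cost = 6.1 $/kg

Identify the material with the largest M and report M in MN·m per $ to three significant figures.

Normalizing units and computing the index:
  material S: E = 213.0 GPa, ρ = 8460 kg/m³, cost = 30.86 $/kg
  material L: E = 105.0 GPa, ρ = 4517 kg/m³, cost = 16.40 $/kg
  material X: E = 12.74 GPa, ρ = 685.0 kg/m³, cost = 0.9700 $/kg
  material F: E = 2.324 GPa, ρ = 1210 kg/m³, cost = 4.409 $/kg
  material Y: E = 107.8 GPa, ρ = 8406 kg/m³, cost = 6.100 $/kg
  material X: M = 19.2 MN·m per $
  material Y: M = 2.10 MN·m per $
  material L: M = 1.42 MN·m per $
  material S: M = 0.816 MN·m per $
  material F: M = 0.436 MN·m per $
Material X has the largest M.

material X, M = 19.2 MN·m per $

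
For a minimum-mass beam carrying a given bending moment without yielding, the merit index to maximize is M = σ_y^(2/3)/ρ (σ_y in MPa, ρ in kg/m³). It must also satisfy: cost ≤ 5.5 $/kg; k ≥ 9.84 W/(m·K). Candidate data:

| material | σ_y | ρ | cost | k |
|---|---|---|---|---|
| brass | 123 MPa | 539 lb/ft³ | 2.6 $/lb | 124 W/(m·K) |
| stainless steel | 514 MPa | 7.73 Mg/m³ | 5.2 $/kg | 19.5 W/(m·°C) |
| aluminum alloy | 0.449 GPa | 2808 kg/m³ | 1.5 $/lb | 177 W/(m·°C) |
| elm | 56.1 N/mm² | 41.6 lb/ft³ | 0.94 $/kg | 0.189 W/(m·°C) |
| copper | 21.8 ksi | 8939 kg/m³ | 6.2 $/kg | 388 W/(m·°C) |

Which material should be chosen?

aluminum alloy

Screen on constraints: cost ≤ 5.5 $/kg; k ≥ 9.84 W/(m·K). Survivors: stainless steel, aluminum alloy.
Normalizing units and computing the index:
  stainless steel: σ_y = 514.0 MPa, ρ = 7730 kg/m³
  aluminum alloy: σ_y = 449.0 MPa, ρ = 2808 kg/m³
  aluminum alloy: M = 20.9×10⁻³
  stainless steel: M = 8.30×10⁻³
The maximum is for aluminum alloy.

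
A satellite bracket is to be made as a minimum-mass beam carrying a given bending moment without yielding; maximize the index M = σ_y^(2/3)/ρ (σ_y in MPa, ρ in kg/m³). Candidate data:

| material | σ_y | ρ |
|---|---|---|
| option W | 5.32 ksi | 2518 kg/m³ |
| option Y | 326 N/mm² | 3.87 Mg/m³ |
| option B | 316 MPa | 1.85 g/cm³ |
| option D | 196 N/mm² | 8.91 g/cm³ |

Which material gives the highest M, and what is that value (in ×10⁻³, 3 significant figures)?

After converting to SI:
  option W: σ_y = 36.68 MPa, ρ = 2518 kg/m³
  option Y: σ_y = 326.0 MPa, ρ = 3870 kg/m³
  option B: σ_y = 316.0 MPa, ρ = 1850 kg/m³
  option D: σ_y = 196.0 MPa, ρ = 8910 kg/m³
  option B: M = 25.1×10⁻³
  option Y: M = 12.2×10⁻³
  option W: M = 4.38×10⁻³
  option D: M = 3.79×10⁻³
Highest index: option B.

option B, M = 25.1×10⁻³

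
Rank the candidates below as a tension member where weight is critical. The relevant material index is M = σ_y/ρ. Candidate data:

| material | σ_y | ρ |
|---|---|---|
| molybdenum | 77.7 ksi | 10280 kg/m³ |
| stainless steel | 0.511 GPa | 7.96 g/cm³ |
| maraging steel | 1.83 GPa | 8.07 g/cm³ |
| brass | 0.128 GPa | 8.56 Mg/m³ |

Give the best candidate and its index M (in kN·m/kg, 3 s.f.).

Convert each candidate to consistent units, then evaluate M:
  molybdenum: σ_y = 535.7 MPa, ρ = 10280 kg/m³
  stainless steel: σ_y = 511.0 MPa, ρ = 7960 kg/m³
  maraging steel: σ_y = 1830 MPa, ρ = 8070 kg/m³
  brass: σ_y = 128.0 MPa, ρ = 8560 kg/m³
  maraging steel: M = 227 kN·m/kg
  stainless steel: M = 64.2 kN·m/kg
  molybdenum: M = 52.1 kN·m/kg
  brass: M = 15.0 kN·m/kg
Maraging steel ranks first.

maraging steel, M = 227 kN·m/kg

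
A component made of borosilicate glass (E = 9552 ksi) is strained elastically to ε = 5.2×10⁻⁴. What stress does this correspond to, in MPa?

34.2 MPa

E = 9552 ksi = 65.86 GPa.
σ = E·ε = 65860 MPa × 5.2×10⁻⁴ = 34.2 MPa.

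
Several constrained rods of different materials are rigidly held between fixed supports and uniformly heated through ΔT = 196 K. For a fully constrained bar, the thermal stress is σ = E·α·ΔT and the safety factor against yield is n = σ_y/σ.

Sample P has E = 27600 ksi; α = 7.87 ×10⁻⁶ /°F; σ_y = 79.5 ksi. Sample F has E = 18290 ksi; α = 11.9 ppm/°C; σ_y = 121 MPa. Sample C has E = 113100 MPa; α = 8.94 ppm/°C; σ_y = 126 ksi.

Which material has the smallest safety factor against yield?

sample F

With everything in SI (GPa, ×10⁻⁶/K, MPa):
  sample P: E = 190.3, α = 14.2, σ_y = 548.1 → σ = 528 MPa, n = 1.04
  sample F: E = 126.1, α = 11.9, σ_y = 121.0 → σ = 294 MPa, n = 0.411
  sample C: E = 113.1, α = 8.94, σ_y = 868.7 → σ = 198 MPa, n = 4.38
The minimum is sample F at n = 0.411.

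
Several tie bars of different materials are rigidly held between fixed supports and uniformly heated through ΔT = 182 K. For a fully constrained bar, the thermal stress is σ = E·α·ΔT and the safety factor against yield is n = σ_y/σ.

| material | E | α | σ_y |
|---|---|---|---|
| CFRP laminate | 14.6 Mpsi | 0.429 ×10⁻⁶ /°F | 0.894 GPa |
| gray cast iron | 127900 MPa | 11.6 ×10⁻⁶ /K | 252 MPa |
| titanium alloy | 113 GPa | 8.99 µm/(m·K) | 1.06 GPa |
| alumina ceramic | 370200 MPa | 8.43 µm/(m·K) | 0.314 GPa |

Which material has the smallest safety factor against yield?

Per material, after unit conversion:
  CFRP laminate: E = 100.7, α = 0.772, σ_y = 894.0 → σ = 14.1 MPa, n = 63.2
  gray cast iron: E = 127.9, α = 11.6, σ_y = 252.0 → σ = 270 MPa, n = 0.933
  titanium alloy: E = 113.0, α = 8.99, σ_y = 1060 → σ = 185 MPa, n = 5.73
  alumina ceramic: E = 370.2, α = 8.43, σ_y = 314.0 → σ = 568 MPa, n = 0.553
Smallest n: alumina ceramic with n = 0.553.

alumina ceramic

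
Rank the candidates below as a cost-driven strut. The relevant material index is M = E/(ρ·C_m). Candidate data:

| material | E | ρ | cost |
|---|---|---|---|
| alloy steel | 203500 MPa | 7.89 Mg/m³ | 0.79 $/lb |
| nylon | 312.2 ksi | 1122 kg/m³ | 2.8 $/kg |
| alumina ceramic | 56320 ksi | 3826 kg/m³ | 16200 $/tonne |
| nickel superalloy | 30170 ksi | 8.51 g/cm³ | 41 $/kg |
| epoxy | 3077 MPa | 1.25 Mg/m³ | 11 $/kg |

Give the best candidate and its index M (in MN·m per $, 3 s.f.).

alloy steel, M = 14.8 MN·m per $

In SI units:
  alloy steel: E = 203.5 GPa, ρ = 7890 kg/m³, cost = 1.742 $/kg
  nylon: E = 2.153 GPa, ρ = 1122 kg/m³, cost = 2.800 $/kg
  alumina ceramic: E = 388.3 GPa, ρ = 3826 kg/m³, cost = 16.20 $/kg
  nickel superalloy: E = 208.0 GPa, ρ = 8510 kg/m³, cost = 41.00 $/kg
  epoxy: E = 3.077 GPa, ρ = 1250 kg/m³, cost = 11.00 $/kg
  alloy steel: M = 14.8 MN·m per $
  alumina ceramic: M = 6.27 MN·m per $
  nylon: M = 0.685 MN·m per $
  nickel superalloy: M = 0.596 MN·m per $
  epoxy: M = 0.224 MN·m per $
Alloy steel ranks first.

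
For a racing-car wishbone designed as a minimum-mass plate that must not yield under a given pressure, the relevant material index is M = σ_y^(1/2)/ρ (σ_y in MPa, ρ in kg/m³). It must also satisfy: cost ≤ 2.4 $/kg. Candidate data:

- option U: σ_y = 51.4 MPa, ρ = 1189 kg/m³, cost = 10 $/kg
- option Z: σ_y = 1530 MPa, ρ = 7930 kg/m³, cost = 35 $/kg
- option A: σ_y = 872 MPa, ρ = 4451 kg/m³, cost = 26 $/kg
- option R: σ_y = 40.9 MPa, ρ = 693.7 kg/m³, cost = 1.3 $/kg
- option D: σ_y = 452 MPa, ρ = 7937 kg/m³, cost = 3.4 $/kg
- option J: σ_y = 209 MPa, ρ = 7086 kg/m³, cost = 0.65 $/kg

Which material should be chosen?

option R

Screen on constraints: cost ≤ 2.4 $/kg. Survivors: option R, option J.
Computing M directly (units already consistent):
  option R: M = 9.22×10⁻³
  option J: M = 2.04×10⁻³
Option R ranks first.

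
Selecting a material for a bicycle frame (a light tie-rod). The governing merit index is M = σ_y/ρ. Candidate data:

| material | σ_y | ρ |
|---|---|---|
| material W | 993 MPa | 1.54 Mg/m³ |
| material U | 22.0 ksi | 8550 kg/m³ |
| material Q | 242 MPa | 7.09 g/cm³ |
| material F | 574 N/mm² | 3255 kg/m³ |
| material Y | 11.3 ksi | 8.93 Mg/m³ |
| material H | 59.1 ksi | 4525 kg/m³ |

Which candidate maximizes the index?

material W

Normalizing units and computing the index:
  material W: σ_y = 993.0 MPa, ρ = 1540 kg/m³
  material U: σ_y = 151.7 MPa, ρ = 8550 kg/m³
  material Q: σ_y = 242.0 MPa, ρ = 7090 kg/m³
  material F: σ_y = 574.0 MPa, ρ = 3255 kg/m³
  material Y: σ_y = 77.91 MPa, ρ = 8930 kg/m³
  material H: σ_y = 407.5 MPa, ρ = 4525 kg/m³
  material W: M = 645 kN·m/kg
  material F: M = 176 kN·m/kg
  material H: M = 90.1 kN·m/kg
  material Q: M = 34.1 kN·m/kg
  material U: M = 17.7 kN·m/kg
  material Y: M = 8.72 kN·m/kg
Highest index: material W.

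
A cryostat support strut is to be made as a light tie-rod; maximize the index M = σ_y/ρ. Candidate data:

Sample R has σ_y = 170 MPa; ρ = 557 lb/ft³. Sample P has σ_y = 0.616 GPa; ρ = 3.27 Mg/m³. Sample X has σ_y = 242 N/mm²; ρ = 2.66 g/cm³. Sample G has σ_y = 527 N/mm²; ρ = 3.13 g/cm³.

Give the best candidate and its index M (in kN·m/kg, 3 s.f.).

sample P, M = 188 kN·m/kg

After converting to SI:
  sample R: σ_y = 170.0 MPa, ρ = 8922 kg/m³
  sample P: σ_y = 616.0 MPa, ρ = 3270 kg/m³
  sample X: σ_y = 242.0 MPa, ρ = 2660 kg/m³
  sample G: σ_y = 527.0 MPa, ρ = 3130 kg/m³
  sample P: M = 188 kN·m/kg
  sample G: M = 168 kN·m/kg
  sample X: M = 91.0 kN·m/kg
  sample R: M = 19.1 kN·m/kg
Sample P has the largest M.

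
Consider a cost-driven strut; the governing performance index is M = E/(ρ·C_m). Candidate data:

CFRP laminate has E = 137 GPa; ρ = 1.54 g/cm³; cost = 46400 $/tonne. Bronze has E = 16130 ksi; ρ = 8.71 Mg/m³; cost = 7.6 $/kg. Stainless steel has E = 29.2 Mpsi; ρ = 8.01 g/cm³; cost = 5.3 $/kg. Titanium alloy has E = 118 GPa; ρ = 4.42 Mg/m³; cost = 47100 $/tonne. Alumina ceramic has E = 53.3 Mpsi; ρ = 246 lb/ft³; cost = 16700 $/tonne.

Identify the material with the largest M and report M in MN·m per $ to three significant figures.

alumina ceramic, M = 5.58 MN·m per $

Convert each candidate to consistent units, then evaluate M:
  CFRP laminate: E = 137.0 GPa, ρ = 1540 kg/m³, cost = 46.40 $/kg
  bronze: E = 111.2 GPa, ρ = 8710 kg/m³, cost = 7.600 $/kg
  stainless steel: E = 201.3 GPa, ρ = 8010 kg/m³, cost = 5.300 $/kg
  titanium alloy: E = 118.0 GPa, ρ = 4420 kg/m³, cost = 47.10 $/kg
  alumina ceramic: E = 367.5 GPa, ρ = 3941 kg/m³, cost = 16.70 $/kg
  alumina ceramic: M = 5.58 MN·m per $
  stainless steel: M = 4.74 MN·m per $
  CFRP laminate: M = 1.92 MN·m per $
  bronze: M = 1.68 MN·m per $
  titanium alloy: M = 0.567 MN·m per $
Alumina ceramic ranks first.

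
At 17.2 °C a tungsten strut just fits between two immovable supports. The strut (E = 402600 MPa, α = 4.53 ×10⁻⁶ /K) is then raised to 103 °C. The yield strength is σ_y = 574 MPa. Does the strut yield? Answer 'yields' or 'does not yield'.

E = 402600 MPa = 402.6 GPa.
ΔT = 85.80 K. Constrained thermal stress σ = E·α·ΔT = 402.6×10³ MPa × 4.53×10⁻⁶ × 85.80 = 156 MPa (compressive).
Compare to σ_y = 574 MPa: σ < σ_y, so it does not yield.

does not yield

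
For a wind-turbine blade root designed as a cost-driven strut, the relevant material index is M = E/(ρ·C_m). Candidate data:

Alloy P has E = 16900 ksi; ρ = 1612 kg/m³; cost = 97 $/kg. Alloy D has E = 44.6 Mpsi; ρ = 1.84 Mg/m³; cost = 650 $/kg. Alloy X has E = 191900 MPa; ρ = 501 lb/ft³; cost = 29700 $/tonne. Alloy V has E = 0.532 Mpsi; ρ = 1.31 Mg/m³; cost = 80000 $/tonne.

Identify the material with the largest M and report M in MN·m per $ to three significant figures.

Convert each candidate to consistent units, then evaluate M:
  alloy P: E = 116.5 GPa, ρ = 1612 kg/m³, cost = 97.00 $/kg
  alloy D: E = 307.5 GPa, ρ = 1840 kg/m³, cost = 650.0 $/kg
  alloy X: E = 191.9 GPa, ρ = 8025 kg/m³, cost = 29.70 $/kg
  alloy V: E = 3.668 GPa, ρ = 1310 kg/m³, cost = 80.00 $/kg
  alloy X: M = 0.805 MN·m per $
  alloy P: M = 0.745 MN·m per $
  alloy D: M = 0.257 MN·m per $
  alloy V: M = 0.0350 MN·m per $
Alloy X has the largest M.

alloy X, M = 0.805 MN·m per $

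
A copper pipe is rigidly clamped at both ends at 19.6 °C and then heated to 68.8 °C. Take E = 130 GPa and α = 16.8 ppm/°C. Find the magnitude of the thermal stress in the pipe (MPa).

107 MPa

ΔT = 49.20 K. Constrained thermal stress σ = E·α·ΔT = 130.0×10³ MPa × 16.8×10⁻⁶ × 49.20 = 107 MPa (compressive).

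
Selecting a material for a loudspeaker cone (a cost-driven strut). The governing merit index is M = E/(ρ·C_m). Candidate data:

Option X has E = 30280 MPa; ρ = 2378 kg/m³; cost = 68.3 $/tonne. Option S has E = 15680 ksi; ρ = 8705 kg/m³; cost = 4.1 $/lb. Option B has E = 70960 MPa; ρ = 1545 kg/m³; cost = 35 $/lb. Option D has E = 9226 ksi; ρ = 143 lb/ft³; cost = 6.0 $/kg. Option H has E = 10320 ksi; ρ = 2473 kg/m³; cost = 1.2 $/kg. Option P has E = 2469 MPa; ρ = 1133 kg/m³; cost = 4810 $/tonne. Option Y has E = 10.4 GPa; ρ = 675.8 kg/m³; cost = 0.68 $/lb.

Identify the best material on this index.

option X

After converting to SI:
  option X: E = 30.28 GPa, ρ = 2378 kg/m³, cost = 0.06830 $/kg
  option S: E = 108.1 GPa, ρ = 8705 kg/m³, cost = 9.039 $/kg
  option B: E = 70.96 GPa, ρ = 1545 kg/m³, cost = 77.16 $/kg
  option D: E = 63.61 GPa, ρ = 2291 kg/m³, cost = 6.000 $/kg
  option H: E = 71.15 GPa, ρ = 2473 kg/m³, cost = 1.200 $/kg
  option P: E = 2.469 GPa, ρ = 1133 kg/m³, cost = 4.810 $/kg
  option Y: E = 10.40 GPa, ρ = 675.8 kg/m³, cost = 1.499 $/kg
  option X: M = 186 MN·m per $
  option H: M = 24.0 MN·m per $
  option Y: M = 10.3 MN·m per $
  option D: M = 4.63 MN·m per $
  option S: M = 1.37 MN·m per $
  option B: M = 0.595 MN·m per $
  option P: M = 0.453 MN·m per $
Option X has the largest M.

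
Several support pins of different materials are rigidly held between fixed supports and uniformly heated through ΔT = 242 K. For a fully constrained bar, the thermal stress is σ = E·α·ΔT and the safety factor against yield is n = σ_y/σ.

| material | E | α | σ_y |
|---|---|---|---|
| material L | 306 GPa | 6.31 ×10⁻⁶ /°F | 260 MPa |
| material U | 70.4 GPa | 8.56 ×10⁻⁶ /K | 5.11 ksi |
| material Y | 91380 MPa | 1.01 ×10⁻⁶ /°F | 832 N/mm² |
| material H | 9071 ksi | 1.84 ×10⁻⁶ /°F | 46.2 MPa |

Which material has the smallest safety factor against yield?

material U

In consistent units (E in GPa, α in ×10⁻⁶/K, σ_y in MPa):
  material L: E = 306.0, α = 11.4, σ_y = 260.0 → σ = 841 MPa, n = 0.309
  material U: E = 70.40, α = 8.56, σ_y = 35.23 → σ = 146 MPa, n = 0.242
  material Y: E = 91.38, α = 1.82, σ_y = 832.0 → σ = 40.2 MPa, n = 20.7
  material H: E = 62.54, α = 3.31, σ_y = 46.20 → σ = 50.1 MPa, n = 0.922
Material U has the lowest safety factor, n = 0.242.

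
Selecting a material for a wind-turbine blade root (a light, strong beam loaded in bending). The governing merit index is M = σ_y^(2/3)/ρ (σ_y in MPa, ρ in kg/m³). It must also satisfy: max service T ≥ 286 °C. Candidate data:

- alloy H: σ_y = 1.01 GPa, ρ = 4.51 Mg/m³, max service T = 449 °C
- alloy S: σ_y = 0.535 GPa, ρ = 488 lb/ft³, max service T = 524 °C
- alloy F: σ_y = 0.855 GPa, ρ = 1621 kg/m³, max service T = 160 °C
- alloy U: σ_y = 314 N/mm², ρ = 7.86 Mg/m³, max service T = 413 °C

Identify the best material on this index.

Screen on constraints: max service T ≥ 286 °C. Survivors: alloy H, alloy S, alloy U.
Normalizing units and computing the index:
  alloy H: σ_y = 1010 MPa, ρ = 4510 kg/m³
  alloy S: σ_y = 535.0 MPa, ρ = 7817 kg/m³
  alloy U: σ_y = 314.0 MPa, ρ = 7860 kg/m³
  alloy H: M = 22.3×10⁻³
  alloy S: M = 8.43×10⁻³
  alloy U: M = 5.88×10⁻³
Alloy H ranks first.

alloy H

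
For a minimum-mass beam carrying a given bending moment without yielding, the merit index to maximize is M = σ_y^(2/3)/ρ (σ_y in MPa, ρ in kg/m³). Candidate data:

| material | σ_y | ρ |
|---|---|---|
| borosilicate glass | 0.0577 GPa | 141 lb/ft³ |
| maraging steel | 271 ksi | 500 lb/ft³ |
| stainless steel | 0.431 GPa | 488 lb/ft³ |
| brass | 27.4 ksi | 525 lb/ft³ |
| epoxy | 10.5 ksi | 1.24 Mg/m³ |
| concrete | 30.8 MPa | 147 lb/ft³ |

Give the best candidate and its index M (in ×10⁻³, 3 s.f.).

In SI units:
  borosilicate glass: σ_y = 57.70 MPa, ρ = 2259 kg/m³
  maraging steel: σ_y = 1868 MPa, ρ = 8009 kg/m³
  stainless steel: σ_y = 431.0 MPa, ρ = 7817 kg/m³
  brass: σ_y = 188.9 MPa, ρ = 8410 kg/m³
  epoxy: σ_y = 72.39 MPa, ρ = 1240 kg/m³
  concrete: σ_y = 30.80 MPa, ρ = 2355 kg/m³
  maraging steel: M = 18.9×10⁻³
  epoxy: M = 14.0×10⁻³
  stainless steel: M = 7.30×10⁻³
  borosilicate glass: M = 6.61×10⁻³
  concrete: M = 4.17×10⁻³
  brass: M = 3.92×10⁻³
Highest index: maraging steel.

maraging steel, M = 18.9×10⁻³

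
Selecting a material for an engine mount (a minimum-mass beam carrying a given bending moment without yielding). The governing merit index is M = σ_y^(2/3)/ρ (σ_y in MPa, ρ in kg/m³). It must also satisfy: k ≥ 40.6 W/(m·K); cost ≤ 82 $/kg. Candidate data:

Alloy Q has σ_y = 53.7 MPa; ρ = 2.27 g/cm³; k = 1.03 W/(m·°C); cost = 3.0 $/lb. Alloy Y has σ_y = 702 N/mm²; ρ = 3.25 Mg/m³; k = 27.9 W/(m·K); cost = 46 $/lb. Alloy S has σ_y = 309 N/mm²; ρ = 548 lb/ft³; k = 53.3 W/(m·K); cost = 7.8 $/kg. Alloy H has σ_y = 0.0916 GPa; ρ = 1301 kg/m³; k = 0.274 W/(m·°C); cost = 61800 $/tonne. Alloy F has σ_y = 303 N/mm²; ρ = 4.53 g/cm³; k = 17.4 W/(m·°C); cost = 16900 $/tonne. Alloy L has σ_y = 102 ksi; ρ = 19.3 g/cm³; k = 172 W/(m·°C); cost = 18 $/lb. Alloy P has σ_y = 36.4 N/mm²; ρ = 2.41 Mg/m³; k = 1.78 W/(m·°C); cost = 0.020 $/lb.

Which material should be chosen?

alloy S

Screen on constraints: k ≥ 40.6 W/(m·K); cost ≤ 82 $/kg. Survivors: alloy S, alloy L.
Putting every candidate on a common basis:
  alloy S: σ_y = 309.0 MPa, ρ = 8778 kg/m³
  alloy L: σ_y = 703.3 MPa, ρ = 19300 kg/m³
  alloy S: M = 5.21×10⁻³
  alloy L: M = 4.10×10⁻³
The maximum is for alloy S.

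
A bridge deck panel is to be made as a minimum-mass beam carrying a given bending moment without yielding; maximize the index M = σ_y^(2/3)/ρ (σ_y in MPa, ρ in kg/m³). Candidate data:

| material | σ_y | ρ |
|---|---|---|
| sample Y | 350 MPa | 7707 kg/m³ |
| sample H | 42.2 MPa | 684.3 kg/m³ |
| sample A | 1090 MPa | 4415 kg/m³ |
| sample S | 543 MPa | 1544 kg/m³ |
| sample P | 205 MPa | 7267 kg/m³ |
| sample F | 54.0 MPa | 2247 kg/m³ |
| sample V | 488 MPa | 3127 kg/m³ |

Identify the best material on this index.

sample S

Evaluate M for each candidate:
  sample S: M = 43.1×10⁻³
  sample A: M = 24.0×10⁻³
  sample V: M = 19.8×10⁻³
  sample H: M = 17.7×10⁻³
  sample Y: M = 6.44×10⁻³
  sample F: M = 6.36×10⁻³
  sample P: M = 4.78×10⁻³
Sample S ranks first.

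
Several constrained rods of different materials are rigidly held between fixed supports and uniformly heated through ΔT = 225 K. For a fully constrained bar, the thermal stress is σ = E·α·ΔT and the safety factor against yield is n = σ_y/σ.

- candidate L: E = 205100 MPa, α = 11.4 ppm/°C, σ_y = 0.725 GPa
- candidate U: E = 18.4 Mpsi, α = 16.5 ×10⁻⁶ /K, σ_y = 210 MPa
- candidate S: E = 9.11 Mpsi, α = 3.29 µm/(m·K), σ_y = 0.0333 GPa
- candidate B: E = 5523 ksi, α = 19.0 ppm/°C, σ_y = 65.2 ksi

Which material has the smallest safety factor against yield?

In consistent units (E in GPa, α in ×10⁻⁶/K, σ_y in MPa):
  candidate L: E = 205.1, α = 11.4, σ_y = 725.0 → σ = 526 MPa, n = 1.38
  candidate U: E = 126.9, α = 16.5, σ_y = 210.0 → σ = 471 MPa, n = 0.446
  candidate S: E = 62.81, α = 3.29, σ_y = 33.30 → σ = 46.5 MPa, n = 0.716
  candidate B: E = 38.08, α = 19.0, σ_y = 449.5 → σ = 163 MPa, n = 2.76
Candidate U has the lowest safety factor, n = 0.446.

candidate U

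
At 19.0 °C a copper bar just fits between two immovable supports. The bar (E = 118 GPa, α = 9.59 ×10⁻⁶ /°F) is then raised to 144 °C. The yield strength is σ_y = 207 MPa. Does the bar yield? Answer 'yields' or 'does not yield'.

α = 9.59×10⁻⁶/°F × 9/5 = 17.3×10⁻⁶/K.
ΔT = 125.0 K. Constrained thermal stress σ = E·α·ΔT = 118.0×10³ MPa × 17.3×10⁻⁶ × 125.0 = 255 MPa (compressive).
Compare to σ_y = 207 MPa: σ ≥ σ_y, so it yields.

yields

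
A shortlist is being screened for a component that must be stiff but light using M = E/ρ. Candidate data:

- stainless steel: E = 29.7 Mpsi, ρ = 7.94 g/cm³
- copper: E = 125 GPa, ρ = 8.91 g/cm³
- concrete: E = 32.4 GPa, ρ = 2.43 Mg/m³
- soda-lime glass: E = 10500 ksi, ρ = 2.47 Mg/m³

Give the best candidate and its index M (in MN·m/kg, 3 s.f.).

soda-lime glass, M = 29.3 MN·m/kg

Normalizing units and computing the index:
  stainless steel: E = 204.8 GPa, ρ = 7940 kg/m³
  copper: E = 125.0 GPa, ρ = 8910 kg/m³
  concrete: E = 32.40 GPa, ρ = 2430 kg/m³
  soda-lime glass: E = 72.39 GPa, ρ = 2470 kg/m³
  soda-lime glass: M = 29.3 MN·m/kg
  stainless steel: M = 25.8 MN·m/kg
  copper: M = 14.0 MN·m/kg
  concrete: M = 13.3 MN·m/kg
Highest index: soda-lime glass.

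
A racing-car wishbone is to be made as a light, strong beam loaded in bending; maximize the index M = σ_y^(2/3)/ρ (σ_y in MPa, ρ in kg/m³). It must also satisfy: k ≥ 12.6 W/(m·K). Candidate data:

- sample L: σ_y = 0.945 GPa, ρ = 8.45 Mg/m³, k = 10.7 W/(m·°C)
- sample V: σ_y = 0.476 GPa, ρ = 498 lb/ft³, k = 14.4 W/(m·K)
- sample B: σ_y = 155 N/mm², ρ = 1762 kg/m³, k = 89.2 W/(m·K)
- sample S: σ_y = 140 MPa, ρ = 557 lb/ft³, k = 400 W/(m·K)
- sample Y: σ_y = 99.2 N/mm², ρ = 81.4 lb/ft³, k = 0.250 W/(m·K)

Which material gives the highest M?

sample B

Screen on constraints: k ≥ 12.6 W/(m·K). Survivors: sample V, sample B, sample S.
Convert each candidate to consistent units, then evaluate M:
  sample V: σ_y = 476.0 MPa, ρ = 7977 kg/m³
  sample B: σ_y = 155.0 MPa, ρ = 1762 kg/m³
  sample S: σ_y = 140.0 MPa, ρ = 8922 kg/m³
  sample B: M = 16.4×10⁻³
  sample V: M = 7.64×10⁻³
  sample S: M = 3.02×10⁻³
The maximum is for sample B.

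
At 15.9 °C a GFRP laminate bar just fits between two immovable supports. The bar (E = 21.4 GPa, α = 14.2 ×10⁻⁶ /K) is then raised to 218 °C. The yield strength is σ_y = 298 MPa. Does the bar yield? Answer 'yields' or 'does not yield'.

does not yield

ΔT = 202.1 K. Constrained thermal stress σ = E·α·ΔT = 21.40×10³ MPa × 14.2×10⁻⁶ × 202.1 = 61.4 MPa (compressive).
Compare to σ_y = 298 MPa: σ < σ_y, so it does not yield.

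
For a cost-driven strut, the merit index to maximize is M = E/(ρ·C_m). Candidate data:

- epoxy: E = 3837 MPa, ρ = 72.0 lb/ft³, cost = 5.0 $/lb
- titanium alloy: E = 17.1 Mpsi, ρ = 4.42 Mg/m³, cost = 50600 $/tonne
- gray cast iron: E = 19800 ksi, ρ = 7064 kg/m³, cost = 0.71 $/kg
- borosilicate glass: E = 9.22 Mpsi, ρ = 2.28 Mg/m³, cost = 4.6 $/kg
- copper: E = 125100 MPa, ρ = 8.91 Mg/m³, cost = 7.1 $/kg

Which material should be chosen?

After converting to SI:
  epoxy: E = 3.837 GPa, ρ = 1153 kg/m³, cost = 11.02 $/kg
  titanium alloy: E = 117.9 GPa, ρ = 4420 kg/m³, cost = 50.60 $/kg
  gray cast iron: E = 136.5 GPa, ρ = 7064 kg/m³, cost = 0.7100 $/kg
  borosilicate glass: E = 63.57 GPa, ρ = 2280 kg/m³, cost = 4.600 $/kg
  copper: E = 125.1 GPa, ρ = 8910 kg/m³, cost = 7.100 $/kg
  gray cast iron: M = 27.2 MN·m per $
  borosilicate glass: M = 6.06 MN·m per $
  copper: M = 1.98 MN·m per $
  titanium alloy: M = 0.527 MN·m per $
  epoxy: M = 0.302 MN·m per $
The maximum is for gray cast iron.

gray cast iron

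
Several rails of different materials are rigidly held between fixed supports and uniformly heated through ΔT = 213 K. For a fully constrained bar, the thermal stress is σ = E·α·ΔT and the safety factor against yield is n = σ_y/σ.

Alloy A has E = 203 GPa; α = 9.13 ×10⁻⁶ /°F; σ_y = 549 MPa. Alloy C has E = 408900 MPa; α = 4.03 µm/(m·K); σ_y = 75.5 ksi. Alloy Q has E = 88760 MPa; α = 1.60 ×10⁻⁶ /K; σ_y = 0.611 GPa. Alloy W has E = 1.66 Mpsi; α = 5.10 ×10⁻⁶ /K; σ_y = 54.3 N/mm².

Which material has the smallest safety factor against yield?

In consistent units (E in GPa, α in ×10⁻⁶/K, σ_y in MPa):
  alloy A: E = 203.0, α = 16.4, σ_y = 549.0 → σ = 711 MPa, n = 0.773
  alloy C: E = 408.9, α = 4.03, σ_y = 520.6 → σ = 351 MPa, n = 1.48
  alloy Q: E = 88.76, α = 1.60, σ_y = 611.0 → σ = 30.2 MPa, n = 20.2
  alloy W: E = 11.45, α = 5.10, σ_y = 54.30 → σ = 12.4 MPa, n = 4.37
The minimum is alloy A at n = 0.773.

alloy A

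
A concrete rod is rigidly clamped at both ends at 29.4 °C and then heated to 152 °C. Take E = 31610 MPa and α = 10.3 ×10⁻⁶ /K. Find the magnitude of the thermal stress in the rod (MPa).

E = 31610 MPa = 31.61 GPa.
ΔT = 122.6 K. Constrained thermal stress σ = E·α·ΔT = 31.61×10³ MPa × 10.3×10⁻⁶ × 122.6 = 39.9 MPa (compressive).

39.9 MPa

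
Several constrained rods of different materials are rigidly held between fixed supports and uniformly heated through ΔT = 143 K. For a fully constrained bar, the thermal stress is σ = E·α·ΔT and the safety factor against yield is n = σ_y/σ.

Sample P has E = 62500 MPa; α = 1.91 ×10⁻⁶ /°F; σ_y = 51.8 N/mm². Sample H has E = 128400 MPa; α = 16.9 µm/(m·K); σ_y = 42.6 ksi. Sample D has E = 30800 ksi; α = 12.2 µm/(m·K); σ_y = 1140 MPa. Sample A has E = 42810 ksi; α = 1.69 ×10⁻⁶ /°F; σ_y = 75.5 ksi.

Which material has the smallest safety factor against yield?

sample H

Per material, after unit conversion:
  sample P: E = 62.50, α = 3.44, σ_y = 51.80 → σ = 30.7 MPa, n = 1.69
  sample H: E = 128.4, α = 16.9, σ_y = 293.7 → σ = 310 MPa, n = 0.947
  sample D: E = 212.4, α = 12.2, σ_y = 1140 → σ = 370 MPa, n = 3.08
  sample A: E = 295.2, α = 3.04, σ_y = 520.6 → σ = 128 MPa, n = 4.05
The minimum is sample H at n = 0.947.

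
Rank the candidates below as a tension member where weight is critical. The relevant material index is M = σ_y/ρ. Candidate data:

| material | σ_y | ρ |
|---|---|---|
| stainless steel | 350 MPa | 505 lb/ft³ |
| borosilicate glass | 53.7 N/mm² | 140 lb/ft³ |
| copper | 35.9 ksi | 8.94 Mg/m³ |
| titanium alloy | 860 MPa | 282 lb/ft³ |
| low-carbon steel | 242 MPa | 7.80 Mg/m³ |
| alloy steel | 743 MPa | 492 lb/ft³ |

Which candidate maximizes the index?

titanium alloy

After converting to SI:
  stainless steel: σ_y = 350.0 MPa, ρ = 8089 kg/m³
  borosilicate glass: σ_y = 53.70 MPa, ρ = 2243 kg/m³
  copper: σ_y = 247.5 MPa, ρ = 8940 kg/m³
  titanium alloy: σ_y = 860.0 MPa, ρ = 4517 kg/m³
  low-carbon steel: σ_y = 242.0 MPa, ρ = 7800 kg/m³
  alloy steel: σ_y = 743.0 MPa, ρ = 7881 kg/m³
  titanium alloy: M = 190 kN·m/kg
  alloy steel: M = 94.3 kN·m/kg
  stainless steel: M = 43.3 kN·m/kg
  low-carbon steel: M = 31.0 kN·m/kg
  copper: M = 27.7 kN·m/kg
  borosilicate glass: M = 23.9 kN·m/kg
The maximum is for titanium alloy.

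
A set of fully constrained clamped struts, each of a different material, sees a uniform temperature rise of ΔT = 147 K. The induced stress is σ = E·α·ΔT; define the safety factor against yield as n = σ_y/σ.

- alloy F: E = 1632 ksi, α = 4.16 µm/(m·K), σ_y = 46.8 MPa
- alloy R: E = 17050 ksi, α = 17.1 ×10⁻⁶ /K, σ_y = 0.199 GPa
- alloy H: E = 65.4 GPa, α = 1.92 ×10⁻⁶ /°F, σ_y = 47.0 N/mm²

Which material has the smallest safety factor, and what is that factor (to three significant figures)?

alloy R, n = 0.673

In consistent units (E in GPa, α in ×10⁻⁶/K, σ_y in MPa):
  alloy F: E = 11.25, α = 4.16, σ_y = 46.80 → σ = 6.88 MPa, n = 6.80
  alloy R: E = 117.6, α = 17.1, σ_y = 199.0 → σ = 295 MPa, n = 0.673
  alloy H: E = 65.40, α = 3.46, σ_y = 47.00 → σ = 33.2 MPa, n = 1.41
Alloy R has the lowest safety factor, n = 0.673.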